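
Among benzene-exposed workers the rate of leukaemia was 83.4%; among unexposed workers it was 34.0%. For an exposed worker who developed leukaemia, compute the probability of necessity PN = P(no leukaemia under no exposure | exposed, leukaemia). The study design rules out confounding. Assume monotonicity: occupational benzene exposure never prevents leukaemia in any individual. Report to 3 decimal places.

p₁ = 0.834, p₀ = 0.34.
Under exogeneity and monotonicity, PN = (p₁ − p₀) / p₁.
PN = (0.834 − 0.34) / 0.834 = 0.494 / 0.834 ≈ 0.5923

PN ≈ 0.592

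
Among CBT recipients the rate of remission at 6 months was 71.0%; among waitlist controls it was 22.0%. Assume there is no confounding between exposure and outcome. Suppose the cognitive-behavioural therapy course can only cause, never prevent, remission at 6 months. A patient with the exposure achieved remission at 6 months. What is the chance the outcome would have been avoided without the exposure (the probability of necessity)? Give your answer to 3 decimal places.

p₁ = 0.71, p₀ = 0.22.
Under exogeneity and monotonicity, PN = (p₁ − p₀) / p₁.
PN = (0.71 − 0.22) / 0.71 = 0.49 / 0.71 ≈ 0.6901

PN ≈ 0.690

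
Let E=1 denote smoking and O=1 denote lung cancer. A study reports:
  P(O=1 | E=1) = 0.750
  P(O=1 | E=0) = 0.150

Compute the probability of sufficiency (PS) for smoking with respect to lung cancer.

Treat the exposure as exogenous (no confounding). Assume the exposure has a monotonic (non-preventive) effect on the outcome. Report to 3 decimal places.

Let p₁ = 0.75, p₀ = 0.15.
Under exogeneity and monotonicity, PS = (p₁ − p₀) / (1 − p₀).
PS = (0.75 − 0.15) / (1 − 0.15) = 0.6 / 0.85 ≈ 0.7059

PS ≈ 0.706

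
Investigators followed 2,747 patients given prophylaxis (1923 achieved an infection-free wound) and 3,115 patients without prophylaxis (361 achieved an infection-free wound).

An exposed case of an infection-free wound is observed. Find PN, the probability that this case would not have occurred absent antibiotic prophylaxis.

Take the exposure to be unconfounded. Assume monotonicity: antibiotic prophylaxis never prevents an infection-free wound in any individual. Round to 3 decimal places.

p₁ = P(outcome | exposed) = 1923/2747 = 0.70004
p₀ = P(outcome | unexposed) = 361/3115 = 0.11589
Under exogeneity and monotonicity, PN = (p₁ − p₀) / p₁.
PN = (0.70004 − 0.11589) / 0.70004 = 0.58415 / 0.70004 ≈ 0.8345

PN ≈ 0.834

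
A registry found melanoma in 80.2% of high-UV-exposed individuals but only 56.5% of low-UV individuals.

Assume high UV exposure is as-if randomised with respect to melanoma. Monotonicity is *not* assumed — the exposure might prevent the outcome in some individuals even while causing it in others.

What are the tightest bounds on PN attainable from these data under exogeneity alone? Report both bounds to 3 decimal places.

p₁ = 0.802, p₀ = 0.565.
Under exogeneity alone the bounds on PN are max{0,(p₁−p₀)/p₁} ≤ PN ≤ min{1,(1−p₀)/p₁}.
  lower = (p₁ − p₀)/p₁ = 0.237 / 0.802 ≈ 0.2955
  upper = min{1, (1 − p₀)/p₁} = 0.435 / 0.802 ≈ 0.5424

0.296 ≤ PN ≤ 0.542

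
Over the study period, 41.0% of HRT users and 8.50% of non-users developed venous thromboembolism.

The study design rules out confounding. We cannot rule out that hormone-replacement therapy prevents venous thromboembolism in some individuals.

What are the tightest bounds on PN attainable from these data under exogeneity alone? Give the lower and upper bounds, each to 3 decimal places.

0.793 ≤ PN ≤ 1.000

p₁ = 0.41, p₀ = 0.085.
Under exogeneity alone the bounds on PN are max{0,(p₁−p₀)/p₁} ≤ PN ≤ min{1,(1−p₀)/p₁}.
  lower = (p₁ − p₀)/p₁ = 0.325 / 0.41 ≈ 0.7927
  upper = min{1, (1 − p₀)/p₁} = 0.915 / 0.41 ≈ 2.2317 → capped at 1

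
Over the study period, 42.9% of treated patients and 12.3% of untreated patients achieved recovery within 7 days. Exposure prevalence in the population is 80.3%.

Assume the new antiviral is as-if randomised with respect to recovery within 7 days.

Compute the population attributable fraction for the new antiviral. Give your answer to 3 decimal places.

PAF ≈ 0.666

p₁ = 0.429, p₀ = 0.123.
Overall risk P(Y=1) = π·p₁ + (1−π)·p₀ = 0.803×0.429 + 0.197×0.123 = 0.36872.
Under exogeneity, PAF = [P(Y=1) − p₀] / P(Y=1).
PAF = (0.36872 − 0.123) / 0.36872 ≈ 0.6664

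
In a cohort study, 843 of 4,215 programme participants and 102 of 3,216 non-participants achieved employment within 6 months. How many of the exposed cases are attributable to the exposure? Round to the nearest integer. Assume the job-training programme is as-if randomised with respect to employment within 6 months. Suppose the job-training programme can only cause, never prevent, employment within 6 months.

about 709 cases

p₁ = P(outcome | exposed) = 843/4215 = 0.2
p₀ = P(outcome | unexposed) = 102/3216 = 0.031716
PN = (p₁ − p₀)/p₁ = (0.2 − 0.031716) / 0.2 ≈ 0.84142.
Attributable cases ≈ PN × (exposed cases) = 0.84142 × 843 ≈ 709.32.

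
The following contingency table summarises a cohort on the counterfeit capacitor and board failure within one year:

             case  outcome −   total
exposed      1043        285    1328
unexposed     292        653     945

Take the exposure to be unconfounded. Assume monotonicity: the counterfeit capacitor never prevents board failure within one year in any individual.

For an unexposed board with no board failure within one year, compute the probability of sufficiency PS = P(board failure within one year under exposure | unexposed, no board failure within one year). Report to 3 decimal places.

p₁ = P(outcome | exposed) = 1043/1328 = 0.78539
p₀ = P(outcome | unexposed) = 292/945 = 0.30899
Under exogeneity and monotonicity, PS = (p₁ − p₀)/(1 − p₀).
PS = (0.78539 − 0.30899) / 0.69101 ≈ 0.6894

PS ≈ 0.689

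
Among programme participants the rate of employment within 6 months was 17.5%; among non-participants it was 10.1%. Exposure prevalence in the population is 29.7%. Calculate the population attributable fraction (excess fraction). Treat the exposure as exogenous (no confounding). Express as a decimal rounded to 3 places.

p₁ = 0.175, p₀ = 0.101.
Overall risk P(Y=1) = π·p₁ + (1−π)·p₀ = 0.297×0.175 + 0.703×0.101 = 0.12298.
Under exogeneity, PAF = [P(Y=1) − p₀] / P(Y=1).
PAF = (0.12298 − 0.101) / 0.12298 ≈ 0.1787

PAF ≈ 0.179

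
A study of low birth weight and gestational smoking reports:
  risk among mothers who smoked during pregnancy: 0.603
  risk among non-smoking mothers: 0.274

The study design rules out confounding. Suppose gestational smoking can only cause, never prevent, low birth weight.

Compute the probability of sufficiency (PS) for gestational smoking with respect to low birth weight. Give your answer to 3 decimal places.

Let p₁ = 0.603, p₀ = 0.274.
Under exogeneity and monotonicity, PS = (p₁ − p₀) / (1 − p₀).
PS = (0.603 − 0.274) / (1 − 0.274) = 0.329 / 0.726 ≈ 0.4532

PS ≈ 0.453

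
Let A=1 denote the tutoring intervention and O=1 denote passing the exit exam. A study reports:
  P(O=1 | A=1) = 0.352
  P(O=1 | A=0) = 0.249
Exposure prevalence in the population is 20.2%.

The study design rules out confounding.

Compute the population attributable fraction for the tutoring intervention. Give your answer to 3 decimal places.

Let p₁ = 0.352, p₀ = 0.249.
Overall risk P(Y=1) = π·p₁ + (1−π)·p₀ = 0.202×0.352 + 0.798×0.249 = 0.26981.
Under exogeneity, PAF = [P(Y=1) − p₀] / P(Y=1).
PAF = (0.26981 − 0.249) / 0.26981 ≈ 0.0771

PAF ≈ 0.077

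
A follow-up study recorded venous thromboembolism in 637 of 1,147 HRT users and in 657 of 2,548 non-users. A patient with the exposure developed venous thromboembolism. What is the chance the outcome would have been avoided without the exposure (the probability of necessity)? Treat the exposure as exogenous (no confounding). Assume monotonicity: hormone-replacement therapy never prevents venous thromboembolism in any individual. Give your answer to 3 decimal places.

PN ≈ 0.536

p₁ = P(outcome | exposed) = 637/1147 = 0.55536
p₀ = P(outcome | unexposed) = 657/2548 = 0.25785
Under exogeneity and monotonicity, PN = (p₁ − p₀) / p₁.
PN = (0.55536 − 0.25785) / 0.55536 = 0.29751 / 0.55536 ≈ 0.5357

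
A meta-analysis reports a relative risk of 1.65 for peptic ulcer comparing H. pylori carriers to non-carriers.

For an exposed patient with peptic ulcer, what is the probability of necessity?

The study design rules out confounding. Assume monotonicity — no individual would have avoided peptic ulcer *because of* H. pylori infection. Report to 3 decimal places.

PN ≈ 0.394

Under exogeneity and monotonicity, PN = (RR − 1) / RR = 1 − 1/RR.
PN = (1.65 − 1) / 1.65 = 0.65 / 1.65 ≈ 0.3939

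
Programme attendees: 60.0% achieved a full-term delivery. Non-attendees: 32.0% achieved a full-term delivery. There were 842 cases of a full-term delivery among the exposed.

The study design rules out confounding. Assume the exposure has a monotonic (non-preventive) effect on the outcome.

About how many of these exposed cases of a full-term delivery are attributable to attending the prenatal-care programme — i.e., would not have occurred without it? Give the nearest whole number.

about 393 cases

p₁ = 0.6, p₀ = 0.32.
PN = (p₁ − p₀)/p₁ = (0.6 − 0.32) / 0.6 ≈ 0.46667.
Attributable cases ≈ PN × (exposed cases) = 0.46667 × 842 ≈ 392.93.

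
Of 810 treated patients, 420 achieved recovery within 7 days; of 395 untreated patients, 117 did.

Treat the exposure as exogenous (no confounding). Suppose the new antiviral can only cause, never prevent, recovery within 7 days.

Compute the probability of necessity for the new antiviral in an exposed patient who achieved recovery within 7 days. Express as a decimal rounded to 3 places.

p₁ = P(outcome | exposed) = 420/810 = 0.51852
p₀ = P(outcome | unexposed) = 117/395 = 0.2962
Under exogeneity and monotonicity, PN = (p₁ − p₀) / p₁.
PN = (0.51852 − 0.2962) / 0.51852 = 0.22232 / 0.51852 ≈ 0.4288

PN ≈ 0.429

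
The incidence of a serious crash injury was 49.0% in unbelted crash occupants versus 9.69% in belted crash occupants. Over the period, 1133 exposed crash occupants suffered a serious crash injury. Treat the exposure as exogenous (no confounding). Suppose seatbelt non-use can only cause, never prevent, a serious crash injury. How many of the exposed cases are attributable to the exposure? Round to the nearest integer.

p₁ = 0.49, p₀ = 0.0969.
PN = (p₁ − p₀)/p₁ = (0.49 − 0.0969) / 0.49 ≈ 0.80224.
Attributable cases ≈ PN × (exposed cases) = 0.80224 × 1133 ≈ 908.94.

about 909 cases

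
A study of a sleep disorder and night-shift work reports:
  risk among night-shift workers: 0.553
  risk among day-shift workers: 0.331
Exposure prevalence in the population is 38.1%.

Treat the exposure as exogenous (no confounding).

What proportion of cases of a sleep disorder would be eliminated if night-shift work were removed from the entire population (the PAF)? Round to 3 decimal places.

Let p₁ = 0.553, p₀ = 0.331.
Overall risk P(Y=1) = π·p₁ + (1−π)·p₀ = 0.381×0.553 + 0.619×0.331 = 0.41558.
Under exogeneity, PAF = [P(Y=1) − p₀] / P(Y=1).
PAF = (0.41558 − 0.331) / 0.41558 ≈ 0.2035

PAF ≈ 0.204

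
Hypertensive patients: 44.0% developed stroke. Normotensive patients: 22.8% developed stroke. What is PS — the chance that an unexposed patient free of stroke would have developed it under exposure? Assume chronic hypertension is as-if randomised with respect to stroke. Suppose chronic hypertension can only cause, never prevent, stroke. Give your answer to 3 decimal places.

PS ≈ 0.275

p₁ = 0.44, p₀ = 0.228.
Under exogeneity and monotonicity, PS = (p₁ − p₀) / (1 − p₀).
PS = (0.44 − 0.228) / (1 − 0.228) = 0.212 / 0.772 ≈ 0.2746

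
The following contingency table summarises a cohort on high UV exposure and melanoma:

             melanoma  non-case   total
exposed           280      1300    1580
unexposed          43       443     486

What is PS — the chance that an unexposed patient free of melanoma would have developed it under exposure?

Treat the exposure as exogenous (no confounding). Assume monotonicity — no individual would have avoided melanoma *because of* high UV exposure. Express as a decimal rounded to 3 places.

PS ≈ 0.097

p₁ = P(outcome | exposed) = 280/1580 = 0.17722
p₀ = P(outcome | unexposed) = 43/486 = 0.088477
Under exogeneity and monotonicity, PS = (p₁ − p₀) / (1 − p₀).
PS = (0.17722 − 0.088477) / (1 − 0.088477) = 0.088738 / 0.91152 ≈ 0.0974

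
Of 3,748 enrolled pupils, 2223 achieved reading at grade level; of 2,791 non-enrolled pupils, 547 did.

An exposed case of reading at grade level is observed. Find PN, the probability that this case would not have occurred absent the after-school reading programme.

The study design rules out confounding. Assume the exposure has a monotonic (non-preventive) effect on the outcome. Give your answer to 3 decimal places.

PN ≈ 0.670

p₁ = P(outcome | exposed) = 2223/3748 = 0.59312
p₀ = P(outcome | unexposed) = 547/2791 = 0.19599
Under exogeneity and monotonicity, PN = (p₁ − p₀) / p₁.
PN = (0.59312 − 0.19599) / 0.59312 = 0.39713 / 0.59312 ≈ 0.6696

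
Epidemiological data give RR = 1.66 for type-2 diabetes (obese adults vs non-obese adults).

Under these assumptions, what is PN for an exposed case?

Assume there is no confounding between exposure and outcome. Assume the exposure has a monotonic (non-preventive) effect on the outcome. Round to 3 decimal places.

PN ≈ 0.398

Under exogeneity and monotonicity, PN = (RR − 1) / RR = 1 − 1/RR.
PN = (1.66 − 1) / 1.66 = 0.66 / 1.66 ≈ 0.3976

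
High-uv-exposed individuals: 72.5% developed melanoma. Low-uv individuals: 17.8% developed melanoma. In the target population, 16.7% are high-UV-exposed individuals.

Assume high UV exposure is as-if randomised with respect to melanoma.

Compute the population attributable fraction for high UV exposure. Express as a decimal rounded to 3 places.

PAF ≈ 0.339

p₁ = 0.725, p₀ = 0.178.
Overall risk P(Y=1) = π·p₁ + (1−π)·p₀ = 0.167×0.725 + 0.833×0.178 = 0.26935.
Under exogeneity, PAF = [P(Y=1) − p₀] / P(Y=1).
PAF = (0.26935 − 0.178) / 0.26935 ≈ 0.3391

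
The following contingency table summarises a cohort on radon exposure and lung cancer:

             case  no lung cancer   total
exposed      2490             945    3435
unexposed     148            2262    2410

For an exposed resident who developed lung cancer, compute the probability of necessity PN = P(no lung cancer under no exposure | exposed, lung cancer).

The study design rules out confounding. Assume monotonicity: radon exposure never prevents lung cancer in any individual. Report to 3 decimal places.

PN ≈ 0.915

p₁ = P(outcome | exposed) = 2490/3435 = 0.72489
p₀ = P(outcome | unexposed) = 148/2410 = 0.061411
Under exogeneity and monotonicity, PN = (p₁ − p₀)/p₁.
PN = (0.72489 − 0.061411) / 0.72489 ≈ 0.9153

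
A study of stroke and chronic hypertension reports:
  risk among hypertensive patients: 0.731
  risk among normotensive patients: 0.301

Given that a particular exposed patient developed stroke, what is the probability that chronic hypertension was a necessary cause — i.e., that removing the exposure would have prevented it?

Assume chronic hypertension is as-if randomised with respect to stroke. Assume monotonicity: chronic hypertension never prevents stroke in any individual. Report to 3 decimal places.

PN ≈ 0.588

Let p₁ = 0.731, p₀ = 0.301.
Under exogeneity and monotonicity, PN = (p₁ − p₀) / p₁.
PN = (0.731 − 0.301) / 0.731 = 0.43 / 0.731 ≈ 0.5882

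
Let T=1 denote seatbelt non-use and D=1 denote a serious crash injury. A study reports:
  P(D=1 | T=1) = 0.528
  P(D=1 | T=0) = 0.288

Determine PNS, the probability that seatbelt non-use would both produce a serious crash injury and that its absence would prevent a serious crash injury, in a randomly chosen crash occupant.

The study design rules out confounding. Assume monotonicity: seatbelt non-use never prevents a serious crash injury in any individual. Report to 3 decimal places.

Let p₁ = 0.528, p₀ = 0.288.
Under exogeneity and monotonicity, PNS = p₁ − p₀.
PNS = 0.528 − 0.288 = 0.24

PNS ≈ 0.240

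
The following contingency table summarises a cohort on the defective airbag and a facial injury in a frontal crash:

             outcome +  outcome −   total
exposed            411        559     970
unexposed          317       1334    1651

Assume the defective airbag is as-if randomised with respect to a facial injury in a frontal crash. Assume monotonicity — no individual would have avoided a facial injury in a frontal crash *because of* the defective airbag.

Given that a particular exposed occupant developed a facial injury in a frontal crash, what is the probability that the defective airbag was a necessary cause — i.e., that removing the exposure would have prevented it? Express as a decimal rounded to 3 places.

p₁ = P(outcome | exposed) = 411/970 = 0.42371
p₀ = P(outcome | unexposed) = 317/1651 = 0.192
Under exogeneity and monotonicity, PN = (p₁ − p₀)/p₁.
PN = (0.42371 − 0.192) / 0.42371 ≈ 0.5468

PN ≈ 0.547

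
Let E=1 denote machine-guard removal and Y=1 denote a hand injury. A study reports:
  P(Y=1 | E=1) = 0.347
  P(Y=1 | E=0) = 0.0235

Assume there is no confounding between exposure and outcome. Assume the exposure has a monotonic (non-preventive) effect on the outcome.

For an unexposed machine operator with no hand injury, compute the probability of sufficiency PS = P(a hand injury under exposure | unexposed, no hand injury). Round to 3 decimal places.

Let p₁ = 0.347, p₀ = 0.0235.
Under exogeneity and monotonicity, PS = (p₁ − p₀) / (1 − p₀).
PS = (0.347 − 0.0235) / (1 − 0.0235) = 0.3235 / 0.9765 ≈ 0.3313

PS ≈ 0.331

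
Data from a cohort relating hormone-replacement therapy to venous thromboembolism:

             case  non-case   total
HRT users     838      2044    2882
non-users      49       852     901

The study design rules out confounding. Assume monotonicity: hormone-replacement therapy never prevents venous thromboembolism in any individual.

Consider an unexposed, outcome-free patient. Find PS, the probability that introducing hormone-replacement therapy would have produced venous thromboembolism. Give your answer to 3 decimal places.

p₁ = P(outcome | exposed) = 838/2882 = 0.29077
p₀ = P(outcome | unexposed) = 49/901 = 0.054384
Under exogeneity and monotonicity, PS = (p₁ − p₀)/(1 − p₀).
PS = (0.29077 − 0.054384) / 0.94562 ≈ 0.2500

PS ≈ 0.250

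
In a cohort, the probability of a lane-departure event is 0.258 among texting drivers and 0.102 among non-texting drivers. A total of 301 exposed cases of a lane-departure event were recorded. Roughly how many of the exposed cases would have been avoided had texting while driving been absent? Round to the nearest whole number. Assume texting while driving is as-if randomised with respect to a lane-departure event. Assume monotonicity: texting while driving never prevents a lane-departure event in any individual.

about 182 cases

Let p₁ = 0.258, p₀ = 0.102.
PN = (p₁ − p₀)/p₁ = (0.258 − 0.102) / 0.258 ≈ 0.60465.
Attributable cases ≈ PN × (exposed cases) = 0.60465 × 301 ≈ 182.00.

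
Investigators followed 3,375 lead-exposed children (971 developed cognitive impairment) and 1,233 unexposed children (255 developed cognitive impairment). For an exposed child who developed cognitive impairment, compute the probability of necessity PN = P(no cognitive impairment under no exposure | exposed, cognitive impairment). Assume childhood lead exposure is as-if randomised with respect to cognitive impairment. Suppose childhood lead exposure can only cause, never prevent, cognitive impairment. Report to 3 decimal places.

p₁ = P(outcome | exposed) = 971/3375 = 0.2877
p₀ = P(outcome | unexposed) = 255/1233 = 0.20681
Under exogeneity and monotonicity, PN = (p₁ − p₀) / p₁.
PN = (0.2877 − 0.20681) / 0.2877 = 0.080891 / 0.2877 ≈ 0.2812

PN ≈ 0.281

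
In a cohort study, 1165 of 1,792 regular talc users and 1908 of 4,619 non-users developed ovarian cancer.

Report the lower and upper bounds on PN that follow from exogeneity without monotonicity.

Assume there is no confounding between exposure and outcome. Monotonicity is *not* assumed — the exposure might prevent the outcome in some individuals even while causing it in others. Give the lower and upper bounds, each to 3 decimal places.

p₁ = P(outcome | exposed) = 1165/1792 = 0.65011
p₀ = P(outcome | unexposed) = 1908/4619 = 0.41308
Under exogeneity alone the bounds on PN are max{0,(p₁−p₀)/p₁} ≤ PN ≤ min{1,(1−p₀)/p₁}.
  lower = (p₁ − p₀)/p₁ = 0.23704 / 0.65011 ≈ 0.3646
  upper = min{1, (1 − p₀)/p₁} = 0.58692 / 0.65011 ≈ 0.9028

0.365 ≤ PN ≤ 0.903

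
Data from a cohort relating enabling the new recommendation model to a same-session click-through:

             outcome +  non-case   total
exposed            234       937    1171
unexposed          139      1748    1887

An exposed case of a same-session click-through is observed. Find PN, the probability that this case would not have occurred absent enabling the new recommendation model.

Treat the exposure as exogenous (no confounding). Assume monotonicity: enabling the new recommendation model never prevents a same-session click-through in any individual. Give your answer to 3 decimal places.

PN ≈ 0.631

p₁ = P(outcome | exposed) = 234/1171 = 0.19983
p₀ = P(outcome | unexposed) = 139/1887 = 0.073662
Under exogeneity and monotonicity, PN = (p₁ − p₀)/p₁.
PN = (0.19983 − 0.073662) / 0.19983 ≈ 0.6314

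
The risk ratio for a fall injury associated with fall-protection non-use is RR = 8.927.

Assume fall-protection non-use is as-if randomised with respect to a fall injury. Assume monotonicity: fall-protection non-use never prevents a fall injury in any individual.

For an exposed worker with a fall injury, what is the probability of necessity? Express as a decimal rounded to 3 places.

PN ≈ 0.888

Under exogeneity and monotonicity, PN = (RR − 1) / RR = 1 − 1/RR.
PN = (8.927 − 1) / 8.927 = 7.927 / 8.927 ≈ 0.8880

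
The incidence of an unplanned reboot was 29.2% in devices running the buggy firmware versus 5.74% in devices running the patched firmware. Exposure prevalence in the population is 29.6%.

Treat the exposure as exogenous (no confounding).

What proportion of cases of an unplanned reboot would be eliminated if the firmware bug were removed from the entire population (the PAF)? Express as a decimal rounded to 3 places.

p₁ = 0.292, p₀ = 0.0574.
Overall risk P(Y=1) = π·p₁ + (1−π)·p₀ = 0.296×0.292 + 0.704×0.0574 = 0.12684.
Under exogeneity, PAF = [P(Y=1) − p₀] / P(Y=1).
PAF = (0.12684 − 0.0574) / 0.12684 ≈ 0.5475

PAF ≈ 0.547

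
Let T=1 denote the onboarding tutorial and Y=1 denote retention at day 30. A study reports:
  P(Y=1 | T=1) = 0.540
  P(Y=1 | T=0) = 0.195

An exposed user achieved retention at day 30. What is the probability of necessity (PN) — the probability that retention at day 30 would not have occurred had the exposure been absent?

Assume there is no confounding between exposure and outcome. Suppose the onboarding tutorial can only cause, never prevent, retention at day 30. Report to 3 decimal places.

Let p₁ = 0.54, p₀ = 0.195.
Under exogeneity and monotonicity, PN = (p₁ − p₀) / p₁.
PN = (0.54 − 0.195) / 0.54 = 0.345 / 0.54 ≈ 0.6389

PN ≈ 0.639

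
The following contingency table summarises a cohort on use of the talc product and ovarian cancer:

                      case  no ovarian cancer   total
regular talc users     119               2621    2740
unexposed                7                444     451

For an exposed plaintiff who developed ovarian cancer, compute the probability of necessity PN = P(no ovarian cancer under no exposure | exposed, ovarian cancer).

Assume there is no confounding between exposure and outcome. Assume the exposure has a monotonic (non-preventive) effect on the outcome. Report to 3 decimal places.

p₁ = P(outcome | exposed) = 119/2740 = 0.043431
p₀ = P(outcome | unexposed) = 7/451 = 0.015521
Under exogeneity and monotonicity, PN = (p₁ − p₀) / p₁.
PN = (0.043431 − 0.015521) / 0.043431 = 0.02791 / 0.043431 ≈ 0.6426

PN ≈ 0.643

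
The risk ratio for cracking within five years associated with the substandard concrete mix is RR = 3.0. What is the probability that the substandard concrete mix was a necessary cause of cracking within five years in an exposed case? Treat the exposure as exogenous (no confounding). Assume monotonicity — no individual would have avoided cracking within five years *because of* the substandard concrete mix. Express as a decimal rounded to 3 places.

Under exogeneity and monotonicity, PN = (RR − 1) / RR = 1 − 1/RR.
PN = (3.0 − 1) / 3.0 = 2 / 3.0 ≈ 0.6667

PN ≈ 0.667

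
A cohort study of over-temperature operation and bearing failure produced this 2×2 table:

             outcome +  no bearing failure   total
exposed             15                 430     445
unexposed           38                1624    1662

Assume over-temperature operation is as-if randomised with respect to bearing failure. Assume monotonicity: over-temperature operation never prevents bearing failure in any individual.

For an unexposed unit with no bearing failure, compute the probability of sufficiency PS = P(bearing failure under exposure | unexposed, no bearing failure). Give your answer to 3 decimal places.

p₁ = P(outcome | exposed) = 15/445 = 0.033708
p₀ = P(outcome | unexposed) = 38/1662 = 0.022864
Under exogeneity and monotonicity, PS = (p₁ − p₀)/(1 − p₀).
PS = (0.033708 − 0.022864) / 0.97714 ≈ 0.0111

PS ≈ 0.011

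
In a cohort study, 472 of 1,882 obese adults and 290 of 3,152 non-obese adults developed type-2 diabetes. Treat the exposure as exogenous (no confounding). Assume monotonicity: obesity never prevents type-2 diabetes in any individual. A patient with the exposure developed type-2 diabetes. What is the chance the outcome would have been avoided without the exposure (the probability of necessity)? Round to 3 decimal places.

p₁ = P(outcome | exposed) = 472/1882 = 0.2508
p₀ = P(outcome | unexposed) = 290/3152 = 0.092005
Under exogeneity and monotonicity, PN = (p₁ − p₀) / p₁.
PN = (0.2508 − 0.092005) / 0.2508 = 0.15879 / 0.2508 ≈ 0.6331

PN ≈ 0.633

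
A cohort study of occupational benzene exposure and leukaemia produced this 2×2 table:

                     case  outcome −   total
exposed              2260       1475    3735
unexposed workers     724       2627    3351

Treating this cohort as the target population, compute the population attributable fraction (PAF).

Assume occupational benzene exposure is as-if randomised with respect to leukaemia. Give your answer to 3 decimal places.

PAF ≈ 0.487

p₁ = P(outcome | exposed) = 2260/3735 = 0.60509
p₀ = P(outcome | unexposed) = 724/3351 = 0.21605
Exposure prevalence π = 3735/7086 = 0.5271; overall risk P(Y=1) = 0.42111.
Under exogeneity, PAF = [P(Y=1) − p₀]/P(Y=1).
PAF = (0.42111 − 0.21605) / 0.42111 ≈ 0.4869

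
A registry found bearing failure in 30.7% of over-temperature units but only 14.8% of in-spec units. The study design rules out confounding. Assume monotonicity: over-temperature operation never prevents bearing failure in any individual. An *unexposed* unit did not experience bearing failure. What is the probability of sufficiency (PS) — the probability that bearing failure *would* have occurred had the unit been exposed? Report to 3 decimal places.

p₁ = 0.307, p₀ = 0.148.
Under exogeneity and monotonicity, PS = (p₁ − p₀) / (1 − p₀).
PS = (0.307 − 0.148) / (1 − 0.148) = 0.159 / 0.852 ≈ 0.1866

PS ≈ 0.187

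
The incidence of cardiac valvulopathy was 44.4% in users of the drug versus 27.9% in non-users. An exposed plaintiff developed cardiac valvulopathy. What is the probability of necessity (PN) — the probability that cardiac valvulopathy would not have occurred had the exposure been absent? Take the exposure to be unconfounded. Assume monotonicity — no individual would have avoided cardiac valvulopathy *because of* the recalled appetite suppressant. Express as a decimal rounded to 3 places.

PN ≈ 0.372

p₁ = 0.444, p₀ = 0.279.
Under exogeneity and monotonicity, PN = (p₁ − p₀) / p₁.
PN = (0.444 − 0.279) / 0.444 = 0.165 / 0.444 ≈ 0.3716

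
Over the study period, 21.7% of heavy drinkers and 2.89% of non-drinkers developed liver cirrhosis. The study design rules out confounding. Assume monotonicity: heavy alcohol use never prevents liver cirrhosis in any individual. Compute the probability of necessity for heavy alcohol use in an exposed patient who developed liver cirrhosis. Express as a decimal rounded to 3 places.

PN ≈ 0.867

p₁ = 0.217, p₀ = 0.0289.
Under exogeneity and monotonicity, PN = (p₁ − p₀) / p₁.
PN = (0.217 − 0.0289) / 0.217 = 0.1881 / 0.217 ≈ 0.8668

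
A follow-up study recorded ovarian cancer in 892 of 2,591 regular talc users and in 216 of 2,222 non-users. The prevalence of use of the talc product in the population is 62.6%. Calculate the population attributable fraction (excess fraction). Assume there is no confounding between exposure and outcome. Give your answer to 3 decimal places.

p₁ = P(outcome | exposed) = 892/2591 = 0.34427
p₀ = P(outcome | unexposed) = 216/2222 = 0.09721
Overall risk P(Y=1) = π·p₁ + (1−π)·p₀ = 0.626×0.34427 + 0.374×0.09721 = 0.25187.
Under exogeneity, PAF = [P(Y=1) − p₀] / P(Y=1).
PAF = (0.25187 − 0.09721) / 0.25187 ≈ 0.6140

PAF ≈ 0.614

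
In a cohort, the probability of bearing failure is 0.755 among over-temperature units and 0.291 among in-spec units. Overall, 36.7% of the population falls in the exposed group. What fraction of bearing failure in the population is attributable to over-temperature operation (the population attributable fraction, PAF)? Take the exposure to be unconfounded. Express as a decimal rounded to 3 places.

PAF ≈ 0.369

Let p₁ = 0.755, p₀ = 0.291.
Overall risk P(Y=1) = π·p₁ + (1−π)·p₀ = 0.367×0.755 + 0.633×0.291 = 0.46129.
Under exogeneity, PAF = [P(Y=1) − p₀] / P(Y=1).
PAF = (0.46129 − 0.291) / 0.46129 ≈ 0.3692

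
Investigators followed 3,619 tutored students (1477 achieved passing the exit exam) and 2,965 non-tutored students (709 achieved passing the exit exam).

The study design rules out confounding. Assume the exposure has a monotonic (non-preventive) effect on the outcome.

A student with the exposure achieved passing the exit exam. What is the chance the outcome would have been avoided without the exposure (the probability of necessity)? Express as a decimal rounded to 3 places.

PN ≈ 0.414

p₁ = P(outcome | exposed) = 1477/3619 = 0.40812
p₀ = P(outcome | unexposed) = 709/2965 = 0.23912
Under exogeneity and monotonicity, PN = (p₁ − p₀) / p₁.
PN = (0.40812 − 0.23912) / 0.40812 = 0.169 / 0.40812 ≈ 0.4141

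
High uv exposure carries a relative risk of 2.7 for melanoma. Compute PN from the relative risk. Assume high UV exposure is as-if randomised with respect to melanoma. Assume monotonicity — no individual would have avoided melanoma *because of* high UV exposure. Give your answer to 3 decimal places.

Under exogeneity and monotonicity, PN = (RR − 1) / RR = 1 − 1/RR.
PN = (2.7 − 1) / 2.7 = 1.7 / 2.7 ≈ 0.6296

PN ≈ 0.630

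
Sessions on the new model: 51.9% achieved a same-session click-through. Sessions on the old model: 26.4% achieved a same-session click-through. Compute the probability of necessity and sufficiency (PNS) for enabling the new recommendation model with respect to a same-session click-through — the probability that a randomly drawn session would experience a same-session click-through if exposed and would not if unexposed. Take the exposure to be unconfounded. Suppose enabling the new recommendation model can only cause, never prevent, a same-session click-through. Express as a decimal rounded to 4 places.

p₁ = 0.519, p₀ = 0.264.
Under exogeneity and monotonicity, PNS = p₁ − p₀.
PNS = 0.519 − 0.264 = 0.255

PNS ≈ 0.2550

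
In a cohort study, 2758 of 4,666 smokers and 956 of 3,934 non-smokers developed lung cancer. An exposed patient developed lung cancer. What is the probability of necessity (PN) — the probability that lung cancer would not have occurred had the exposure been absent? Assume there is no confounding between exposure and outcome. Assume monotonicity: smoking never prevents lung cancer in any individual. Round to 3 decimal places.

PN ≈ 0.589

p₁ = P(outcome | exposed) = 2758/4666 = 0.59108
p₀ = P(outcome | unexposed) = 956/3934 = 0.24301
Under exogeneity and monotonicity, PN = (p₁ − p₀) / p₁.
PN = (0.59108 − 0.24301) / 0.59108 = 0.34807 / 0.59108 ≈ 0.5889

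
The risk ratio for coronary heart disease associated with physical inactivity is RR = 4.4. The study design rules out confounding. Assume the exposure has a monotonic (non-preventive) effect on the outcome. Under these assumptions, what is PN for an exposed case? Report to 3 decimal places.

PN ≈ 0.773

Under exogeneity and monotonicity, PN = (RR − 1) / RR = 1 − 1/RR.
PN = (4.4 − 1) / 4.4 = 3.4 / 4.4 ≈ 0.7727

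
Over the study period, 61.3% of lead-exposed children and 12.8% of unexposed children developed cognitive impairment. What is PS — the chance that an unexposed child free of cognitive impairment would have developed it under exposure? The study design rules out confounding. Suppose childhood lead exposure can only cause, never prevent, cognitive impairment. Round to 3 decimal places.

p₁ = 0.613, p₀ = 0.128.
Under exogeneity and monotonicity, PS = (p₁ − p₀) / (1 − p₀).
PS = (0.613 − 0.128) / (1 − 0.128) = 0.485 / 0.872 ≈ 0.5562

PS ≈ 0.556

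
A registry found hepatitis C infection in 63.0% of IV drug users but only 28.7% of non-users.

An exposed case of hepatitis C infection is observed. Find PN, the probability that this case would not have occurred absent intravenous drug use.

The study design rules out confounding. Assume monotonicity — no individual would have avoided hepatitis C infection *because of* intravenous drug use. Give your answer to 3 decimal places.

PN ≈ 0.544

p₁ = 0.63, p₀ = 0.287.
Under exogeneity and monotonicity, PN = (p₁ − p₀) / p₁.
PN = (0.63 − 0.287) / 0.63 = 0.343 / 0.63 ≈ 0.5444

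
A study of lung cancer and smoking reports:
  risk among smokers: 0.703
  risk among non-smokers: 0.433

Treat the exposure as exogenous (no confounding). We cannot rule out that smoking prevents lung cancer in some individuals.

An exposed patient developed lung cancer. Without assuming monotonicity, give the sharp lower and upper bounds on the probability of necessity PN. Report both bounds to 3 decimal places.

0.384 ≤ PN ≤ 0.807

Let p₁ = 0.703, p₀ = 0.433.
Under exogeneity alone the bounds on PN are max{0,(p₁−p₀)/p₁} ≤ PN ≤ min{1,(1−p₀)/p₁}.
  lower = (p₁ − p₀)/p₁ = 0.27 / 0.703 ≈ 0.3841
  upper = min{1, (1 − p₀)/p₁} = 0.567 / 0.703 ≈ 0.8065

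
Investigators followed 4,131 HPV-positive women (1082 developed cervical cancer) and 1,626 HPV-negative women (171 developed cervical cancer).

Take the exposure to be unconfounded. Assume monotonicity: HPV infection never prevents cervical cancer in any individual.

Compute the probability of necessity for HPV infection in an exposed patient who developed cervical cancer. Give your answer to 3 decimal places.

PN ≈ 0.598

p₁ = P(outcome | exposed) = 1082/4131 = 0.26192
p₀ = P(outcome | unexposed) = 171/1626 = 0.10517
Under exogeneity and monotonicity, PN = (p₁ − p₀) / p₁.
PN = (0.26192 − 0.10517) / 0.26192 = 0.15676 / 0.26192 ≈ 0.5985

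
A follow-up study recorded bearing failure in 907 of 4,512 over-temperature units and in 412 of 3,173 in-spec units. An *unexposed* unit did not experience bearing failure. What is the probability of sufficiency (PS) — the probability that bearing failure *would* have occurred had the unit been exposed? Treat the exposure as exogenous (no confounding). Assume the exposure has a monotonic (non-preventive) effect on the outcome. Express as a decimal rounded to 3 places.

PS ≈ 0.082

p₁ = P(outcome | exposed) = 907/4512 = 0.20102
p₀ = P(outcome | unexposed) = 412/3173 = 0.12985
Under exogeneity and monotonicity, PS = (p₁ − p₀) / (1 − p₀).
PS = (0.20102 − 0.12985) / (1 − 0.12985) = 0.071174 / 0.87015 ≈ 0.0818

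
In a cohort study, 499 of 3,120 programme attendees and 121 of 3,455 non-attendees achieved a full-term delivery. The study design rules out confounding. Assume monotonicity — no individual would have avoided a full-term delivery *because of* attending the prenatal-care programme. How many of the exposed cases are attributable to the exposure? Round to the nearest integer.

about 390 cases

p₁ = P(outcome | exposed) = 499/3120 = 0.15994
p₀ = P(outcome | unexposed) = 121/3455 = 0.035022
PN = (p₁ − p₀)/p₁ = (0.15994 − 0.035022) / 0.15994 ≈ 0.78103.
Attributable cases ≈ PN × (exposed cases) = 0.78103 × 499 ≈ 389.73.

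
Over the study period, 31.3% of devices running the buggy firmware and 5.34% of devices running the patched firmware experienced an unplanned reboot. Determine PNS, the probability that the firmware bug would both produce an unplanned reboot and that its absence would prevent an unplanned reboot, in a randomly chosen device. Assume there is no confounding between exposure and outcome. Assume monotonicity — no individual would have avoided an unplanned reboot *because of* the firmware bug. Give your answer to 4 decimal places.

PNS ≈ 0.2596

p₁ = 0.313, p₀ = 0.0534.
Under exogeneity and monotonicity, PNS = p₁ − p₀.
PNS = 0.313 − 0.0534 = 0.2596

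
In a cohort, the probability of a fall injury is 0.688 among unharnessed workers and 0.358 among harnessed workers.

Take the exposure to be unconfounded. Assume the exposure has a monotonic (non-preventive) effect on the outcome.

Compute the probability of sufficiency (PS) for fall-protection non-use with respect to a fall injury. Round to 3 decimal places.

PS ≈ 0.514

Let p₁ = 0.688, p₀ = 0.358.
Under exogeneity and monotonicity, PS = (p₁ − p₀) / (1 − p₀).
PS = (0.688 − 0.358) / (1 − 0.358) = 0.33 / 0.642 ≈ 0.5140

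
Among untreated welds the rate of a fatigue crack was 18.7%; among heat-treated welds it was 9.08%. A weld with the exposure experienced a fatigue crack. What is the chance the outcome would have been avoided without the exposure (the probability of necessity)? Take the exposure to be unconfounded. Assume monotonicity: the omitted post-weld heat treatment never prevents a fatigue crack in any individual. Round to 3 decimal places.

p₁ = 0.187, p₀ = 0.0908.
Under exogeneity and monotonicity, PN = (p₁ − p₀) / p₁.
PN = (0.187 − 0.0908) / 0.187 = 0.0962 / 0.187 ≈ 0.5144

PN ≈ 0.514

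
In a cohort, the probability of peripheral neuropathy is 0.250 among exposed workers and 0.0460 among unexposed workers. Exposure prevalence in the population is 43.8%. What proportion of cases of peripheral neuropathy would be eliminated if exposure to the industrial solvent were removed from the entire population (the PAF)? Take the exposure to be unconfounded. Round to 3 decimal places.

Let p₁ = 0.25, p₀ = 0.046.
Overall risk P(Y=1) = π·p₁ + (1−π)·p₀ = 0.438×0.25 + 0.562×0.046 = 0.13535.
Under exogeneity, PAF = [P(Y=1) − p₀] / P(Y=1).
PAF = (0.13535 − 0.046) / 0.13535 ≈ 0.6601

PAF ≈ 0.660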